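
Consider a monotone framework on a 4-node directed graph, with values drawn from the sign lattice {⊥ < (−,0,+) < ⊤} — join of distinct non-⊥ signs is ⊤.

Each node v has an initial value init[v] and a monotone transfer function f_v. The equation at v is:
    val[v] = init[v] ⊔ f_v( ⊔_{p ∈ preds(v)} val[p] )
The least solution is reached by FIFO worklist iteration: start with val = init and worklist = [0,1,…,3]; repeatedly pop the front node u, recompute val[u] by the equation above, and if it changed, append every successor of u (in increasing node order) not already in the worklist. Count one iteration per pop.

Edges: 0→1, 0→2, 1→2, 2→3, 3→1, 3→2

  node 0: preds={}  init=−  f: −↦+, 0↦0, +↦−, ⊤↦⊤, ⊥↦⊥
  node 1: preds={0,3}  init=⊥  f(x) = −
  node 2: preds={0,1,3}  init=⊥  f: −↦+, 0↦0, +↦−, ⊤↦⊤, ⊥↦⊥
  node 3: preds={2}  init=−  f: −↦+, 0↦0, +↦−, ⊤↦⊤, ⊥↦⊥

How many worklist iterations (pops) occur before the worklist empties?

Iteration log — 4 steps:
  step 1. node 0  ⊔preds=⊥  new=−  stable
  step 2. node 1  ⊔preds=−  new=−  old=⊥  +wl: 
  step 3. node 2  ⊔preds=−  new=+  old=⊥  +wl: 
  step 4. node 3  ⊔preds=+  new=−  stable

Least fixpoint reached:
  node 0: −
  node 1: −
  node 2: +
  node 3: −

4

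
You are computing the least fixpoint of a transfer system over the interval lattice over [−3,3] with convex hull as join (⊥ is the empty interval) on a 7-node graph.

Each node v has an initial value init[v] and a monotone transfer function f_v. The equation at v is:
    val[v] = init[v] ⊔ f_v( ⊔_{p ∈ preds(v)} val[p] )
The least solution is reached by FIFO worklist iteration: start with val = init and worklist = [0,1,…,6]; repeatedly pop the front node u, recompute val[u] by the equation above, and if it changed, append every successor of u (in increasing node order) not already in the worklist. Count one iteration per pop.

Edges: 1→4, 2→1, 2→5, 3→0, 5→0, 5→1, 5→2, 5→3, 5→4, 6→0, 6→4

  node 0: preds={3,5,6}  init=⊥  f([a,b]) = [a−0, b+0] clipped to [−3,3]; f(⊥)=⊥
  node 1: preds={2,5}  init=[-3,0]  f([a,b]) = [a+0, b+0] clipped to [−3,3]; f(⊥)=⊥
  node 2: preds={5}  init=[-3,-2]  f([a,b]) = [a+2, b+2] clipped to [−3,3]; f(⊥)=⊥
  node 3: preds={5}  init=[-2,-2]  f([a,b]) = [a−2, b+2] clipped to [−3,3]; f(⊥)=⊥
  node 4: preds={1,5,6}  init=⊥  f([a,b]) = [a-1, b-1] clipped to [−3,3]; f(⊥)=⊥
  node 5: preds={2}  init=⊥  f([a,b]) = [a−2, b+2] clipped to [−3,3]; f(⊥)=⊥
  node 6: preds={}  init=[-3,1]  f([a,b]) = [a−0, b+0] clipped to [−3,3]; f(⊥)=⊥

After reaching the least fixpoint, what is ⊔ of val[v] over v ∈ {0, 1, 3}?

Trace (23 dequeues):
  [1] u=0 | in [-3,1] | out [-3,1] | prev ⊥ | push {}
  [2] u=1 | in [-3,-2] | out [-3,0] | ==
  [3] u=2 | in ⊥ | out [-3,-2] | ==
  [4] u=3 | in ⊥ | out [-2,-2] | ==
  [5] u=4 | in [-3,1] | out [-3,0] | prev ⊥ | push {}
  [6] u=5 | in [-3,-2] | out [-3,0] | prev ⊥ | push {0,1,2,3,4}
  [7] u=6 | in ⊥ | out [-3,1] | ==
  [8] u=0 | in [-3,1] | out [-3,1] | ==
  [9] u=1 | in [-3,0] | out [-3,0] | ==
  [10] u=2 | in [-3,0] | out [-3,2] | prev [-3,-2] | push {1,5}
  [11] u=3 | in [-3,0] | out [-3,2] | prev [-2,-2] | push {0}
  [12] u=4 | in [-3,1] | out [-3,0] | ==
  [13] u=1 | in [-3,2] | out [-3,2] | prev [-3,0] | push {4}
  [14] u=5 | in [-3,2] | out [-3,3] | prev [-3,0] | push {1,2,3}
  [15] u=0 | in [-3,3] | out [-3,3] | prev [-3,1] | push {}
  [16] u=4 | in [-3,3] | out [-3,2] | prev [-3,0] | push {}
  [17] u=1 | in [-3,3] | out [-3,3] | prev [-3,2] | push {4}
  [18] u=2 | in [-3,3] | out [-3,3] | prev [-3,2] | push {1,5}
  [19] u=3 | in [-3,3] | out [-3,3] | prev [-3,2] | push {0}
  [20] u=4 | in [-3,3] | out [-3,2] | ==
  [21] u=1 | in [-3,3] | out [-3,3] | ==
  [22] u=5 | in [-3,3] | out [-3,3] | ==
  [23] u=0 | in [-3,3] | out [-3,3] | ==

Converged values:
  [0] [-3,3]
  [1] [-3,3]
  [2] [-3,3]
  [3] [-3,3]
  [4] [-3,2]
  [5] [-3,3]
  [6] [-3,1]

[-3,3]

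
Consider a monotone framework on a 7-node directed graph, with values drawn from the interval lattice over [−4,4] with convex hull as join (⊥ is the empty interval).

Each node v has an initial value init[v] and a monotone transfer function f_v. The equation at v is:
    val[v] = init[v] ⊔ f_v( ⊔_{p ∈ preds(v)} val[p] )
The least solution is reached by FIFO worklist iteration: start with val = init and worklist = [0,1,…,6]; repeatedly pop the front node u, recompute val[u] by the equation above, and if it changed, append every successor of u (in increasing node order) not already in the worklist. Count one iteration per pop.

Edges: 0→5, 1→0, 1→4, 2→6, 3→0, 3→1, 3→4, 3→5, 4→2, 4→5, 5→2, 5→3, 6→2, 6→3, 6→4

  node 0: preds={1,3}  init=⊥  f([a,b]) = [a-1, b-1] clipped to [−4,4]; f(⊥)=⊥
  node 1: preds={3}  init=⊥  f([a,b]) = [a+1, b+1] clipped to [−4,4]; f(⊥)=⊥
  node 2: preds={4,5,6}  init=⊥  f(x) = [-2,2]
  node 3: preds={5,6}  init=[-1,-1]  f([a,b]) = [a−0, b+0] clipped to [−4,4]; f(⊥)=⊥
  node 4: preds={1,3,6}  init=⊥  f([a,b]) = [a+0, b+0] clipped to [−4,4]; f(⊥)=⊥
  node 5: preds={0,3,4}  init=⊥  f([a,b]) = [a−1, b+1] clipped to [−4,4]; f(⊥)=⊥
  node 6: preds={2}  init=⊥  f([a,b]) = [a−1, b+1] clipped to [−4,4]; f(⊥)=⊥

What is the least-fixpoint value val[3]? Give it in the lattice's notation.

Iteration log — 24 steps:
  step 1. node 0  ⊔preds=[-1,-1]  new=[-2,-2]  old=⊥  +wl: 
  step 2. node 1  ⊔preds=[-1,-1]  new=[0,0]  old=⊥  +wl: 0
  step 3. node 2  ⊔preds=⊥  new=[-2,2]  old=⊥  +wl: 
  step 4. node 3  ⊔preds=⊥  new=[-1,-1]  stable
  step 5. node 4  ⊔preds=[-1,0]  new=[-1,0]  old=⊥  +wl: 2
  step 6. node 5  ⊔preds=[-2,0]  new=[-3,1]  old=⊥  +wl: 3
  step 7. node 6  ⊔preds=[-2,2]  new=[-3,3]  old=⊥  +wl: 4
  step 8. node 0  ⊔preds=[-1,0]  new=[-2,-1]  old=[-2,-2]  +wl: 5
  step 9. node 2  ⊔preds=[-3,3]  new=[-2,2]  stable
  step 10. node 3  ⊔preds=[-3,3]  new=[-3,3]  old=[-1,-1]  +wl: 0,1
  step 11. node 4  ⊔preds=[-3,3]  new=[-3,3]  old=[-1,0]  +wl: 2
  step 12. node 5  ⊔preds=[-3,3]  new=[-4,4]  old=[-3,1]  +wl: 3
  step 13. node 0  ⊔preds=[-3,3]  new=[-4,2]  old=[-2,-1]  +wl: 5
  step 14. node 1  ⊔preds=[-3,3]  new=[-2,4]  old=[0,0]  +wl: 0,4
  step 15. node 2  ⊔preds=[-4,4]  new=[-2,2]  stable
  step 16. node 3  ⊔preds=[-4,4]  new=[-4,4]  old=[-3,3]  +wl: 1
  step 17. node 5  ⊔preds=[-4,4]  new=[-4,4]  stable
  step 18. node 0  ⊔preds=[-4,4]  new=[-4,3]  old=[-4,2]  +wl: 5
  step 19. node 4  ⊔preds=[-4,4]  new=[-4,4]  old=[-3,3]  +wl: 2
  step 20. node 1  ⊔preds=[-4,4]  new=[-3,4]  old=[-2,4]  +wl: 0,4
  step 21. node 5  ⊔preds=[-4,4]  new=[-4,4]  stable
  step 22. node 2  ⊔preds=[-4,4]  new=[-2,2]  stable
  step 23. node 0  ⊔preds=[-4,4]  new=[-4,3]  stable
  step 24. node 4  ⊔preds=[-4,4]  new=[-4,4]  stable

Least fixpoint reached:
  node 0: [-4,3]
  node 1: [-3,4]
  node 2: [-2,2]
  node 3: [-4,4]
  node 4: [-4,4]
  node 5: [-4,4]
  node 6: [-3,3]

[-4,4]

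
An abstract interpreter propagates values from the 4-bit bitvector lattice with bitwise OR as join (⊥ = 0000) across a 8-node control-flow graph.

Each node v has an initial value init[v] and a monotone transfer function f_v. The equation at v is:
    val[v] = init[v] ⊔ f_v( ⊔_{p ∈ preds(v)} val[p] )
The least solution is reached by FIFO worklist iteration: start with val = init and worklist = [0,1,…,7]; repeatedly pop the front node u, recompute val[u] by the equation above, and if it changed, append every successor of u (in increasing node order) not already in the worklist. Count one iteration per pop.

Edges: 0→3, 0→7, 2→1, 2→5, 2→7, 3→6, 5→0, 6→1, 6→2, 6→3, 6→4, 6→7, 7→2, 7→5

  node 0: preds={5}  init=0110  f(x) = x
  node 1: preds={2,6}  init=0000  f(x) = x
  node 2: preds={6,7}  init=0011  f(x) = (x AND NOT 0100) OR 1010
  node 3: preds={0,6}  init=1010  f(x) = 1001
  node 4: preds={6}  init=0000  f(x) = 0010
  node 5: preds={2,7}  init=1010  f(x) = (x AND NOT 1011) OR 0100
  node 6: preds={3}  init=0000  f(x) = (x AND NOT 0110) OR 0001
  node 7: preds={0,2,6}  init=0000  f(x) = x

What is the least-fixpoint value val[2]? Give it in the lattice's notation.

1011

Iteration log — 14 steps:
  step 1. node 0  ⊔preds=1010  new=1110  old=0110  +wl: 
  step 2. node 1  ⊔preds=0011  new=0011  old=0000  +wl: 
  step 3. node 2  ⊔preds=0000  new=1011  old=0011  +wl: 1
  step 4. node 3  ⊔preds=1110  new=1011  old=1010  +wl: 
  step 5. node 4  ⊔preds=0000  new=0010  old=0000  +wl: 
  step 6. node 5  ⊔preds=1011  new=1110  old=1010  +wl: 0
  step 7. node 6  ⊔preds=1011  new=1001  old=0000  +wl: 2,3,4
  step 8. node 7  ⊔preds=1111  new=1111  old=0000  +wl: 5
  step 9. node 1  ⊔preds=1011  new=1011  old=0011  +wl: 
  step 10. node 0  ⊔preds=1110  new=1110  stable
  step 11. node 2  ⊔preds=1111  new=1011  stable
  step 12. node 3  ⊔preds=1111  new=1011  stable
  step 13. node 4  ⊔preds=1001  new=0010  stable
  step 14. node 5  ⊔preds=1111  new=1110  stable

Least fixpoint reached:
  node 0: 1110
  node 1: 1011
  node 2: 1011
  node 3: 1011
  node 4: 0010
  node 5: 1110
  node 6: 1001
  node 7: 1111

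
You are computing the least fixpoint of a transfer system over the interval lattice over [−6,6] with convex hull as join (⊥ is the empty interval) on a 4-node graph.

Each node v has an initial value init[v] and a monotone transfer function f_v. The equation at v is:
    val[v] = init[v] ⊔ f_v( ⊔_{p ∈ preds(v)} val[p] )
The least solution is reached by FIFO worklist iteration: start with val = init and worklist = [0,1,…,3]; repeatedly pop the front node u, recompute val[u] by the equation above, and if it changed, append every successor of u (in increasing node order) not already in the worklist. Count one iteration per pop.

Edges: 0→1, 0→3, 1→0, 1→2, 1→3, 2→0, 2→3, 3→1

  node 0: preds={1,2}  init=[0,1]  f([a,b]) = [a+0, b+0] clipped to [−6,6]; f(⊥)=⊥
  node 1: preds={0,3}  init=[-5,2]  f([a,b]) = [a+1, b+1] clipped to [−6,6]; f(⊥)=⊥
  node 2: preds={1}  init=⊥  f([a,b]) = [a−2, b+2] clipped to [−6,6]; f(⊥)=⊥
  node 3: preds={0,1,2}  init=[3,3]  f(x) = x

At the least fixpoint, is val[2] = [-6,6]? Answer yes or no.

yes

Iteration log — 9 steps:
  step 1. node 0  ⊔preds=[-5,2]  new=[-5,2]  old=[0,1]  +wl: 
  step 2. node 1  ⊔preds=[-5,3]  new=[-5,4]  old=[-5,2]  +wl: 0
  step 3. node 2  ⊔preds=[-5,4]  new=[-6,6]  old=⊥  +wl: 
  step 4. node 3  ⊔preds=[-6,6]  new=[-6,6]  old=[3,3]  +wl: 1
  step 5. node 0  ⊔preds=[-6,6]  new=[-6,6]  old=[-5,2]  +wl: 3
  step 6. node 1  ⊔preds=[-6,6]  new=[-5,6]  old=[-5,4]  +wl: 0,2
  step 7. node 3  ⊔preds=[-6,6]  new=[-6,6]  stable
  step 8. node 0  ⊔preds=[-6,6]  new=[-6,6]  stable
  step 9. node 2  ⊔preds=[-5,6]  new=[-6,6]  stable

Least fixpoint reached:
  node 0: [-6,6]
  node 1: [-5,6]
  node 2: [-6,6]
  node 3: [-6,6]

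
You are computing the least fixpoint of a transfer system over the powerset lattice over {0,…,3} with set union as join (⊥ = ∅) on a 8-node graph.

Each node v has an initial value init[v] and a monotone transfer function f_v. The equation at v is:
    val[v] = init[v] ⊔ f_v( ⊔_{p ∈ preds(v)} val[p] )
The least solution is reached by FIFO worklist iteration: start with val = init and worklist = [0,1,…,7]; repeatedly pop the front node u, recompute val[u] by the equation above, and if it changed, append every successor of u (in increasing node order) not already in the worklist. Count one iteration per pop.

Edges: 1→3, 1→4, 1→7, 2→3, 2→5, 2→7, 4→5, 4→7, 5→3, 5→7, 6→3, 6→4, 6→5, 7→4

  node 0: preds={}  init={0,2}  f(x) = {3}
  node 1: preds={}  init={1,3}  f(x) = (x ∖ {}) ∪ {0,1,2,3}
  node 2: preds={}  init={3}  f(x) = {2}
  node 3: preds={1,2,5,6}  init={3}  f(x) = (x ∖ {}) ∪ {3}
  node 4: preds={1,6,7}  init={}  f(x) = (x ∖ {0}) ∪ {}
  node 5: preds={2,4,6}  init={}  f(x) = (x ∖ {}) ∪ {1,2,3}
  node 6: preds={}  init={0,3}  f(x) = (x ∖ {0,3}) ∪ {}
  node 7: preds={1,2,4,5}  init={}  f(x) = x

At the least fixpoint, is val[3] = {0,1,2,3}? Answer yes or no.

Trace (10 dequeues):
  [1] u=0 | in {} | out {0,2,3} | prev {0,2} | push {}
  [2] u=1 | in {} | out {0,1,2,3} | prev {1,3} | push {}
  [3] u=2 | in {} | out {2,3} | prev {3} | push {}
  [4] u=3 | in {0,1,2,3} | out {0,1,2,3} | prev {3} | push {}
  [5] u=4 | in {0,1,2,3} | out {1,2,3} | prev {} | push {}
  [6] u=5 | in {0,1,2,3} | out {0,1,2,3} | prev {} | push {3}
  [7] u=6 | in {} | out {0,3} | ==
  [8] u=7 | in {0,1,2,3} | out {0,1,2,3} | prev {} | push {4}
  [9] u=3 | in {0,1,2,3} | out {0,1,2,3} | ==
  [10] u=4 | in {0,1,2,3} | out {1,2,3} | ==

Converged values:
  [0] {0,2,3}
  [1] {0,1,2,3}
  [2] {2,3}
  [3] {0,1,2,3}
  [4] {1,2,3}
  [5] {0,1,2,3}
  [6] {0,3}
  [7] {0,1,2,3}

yes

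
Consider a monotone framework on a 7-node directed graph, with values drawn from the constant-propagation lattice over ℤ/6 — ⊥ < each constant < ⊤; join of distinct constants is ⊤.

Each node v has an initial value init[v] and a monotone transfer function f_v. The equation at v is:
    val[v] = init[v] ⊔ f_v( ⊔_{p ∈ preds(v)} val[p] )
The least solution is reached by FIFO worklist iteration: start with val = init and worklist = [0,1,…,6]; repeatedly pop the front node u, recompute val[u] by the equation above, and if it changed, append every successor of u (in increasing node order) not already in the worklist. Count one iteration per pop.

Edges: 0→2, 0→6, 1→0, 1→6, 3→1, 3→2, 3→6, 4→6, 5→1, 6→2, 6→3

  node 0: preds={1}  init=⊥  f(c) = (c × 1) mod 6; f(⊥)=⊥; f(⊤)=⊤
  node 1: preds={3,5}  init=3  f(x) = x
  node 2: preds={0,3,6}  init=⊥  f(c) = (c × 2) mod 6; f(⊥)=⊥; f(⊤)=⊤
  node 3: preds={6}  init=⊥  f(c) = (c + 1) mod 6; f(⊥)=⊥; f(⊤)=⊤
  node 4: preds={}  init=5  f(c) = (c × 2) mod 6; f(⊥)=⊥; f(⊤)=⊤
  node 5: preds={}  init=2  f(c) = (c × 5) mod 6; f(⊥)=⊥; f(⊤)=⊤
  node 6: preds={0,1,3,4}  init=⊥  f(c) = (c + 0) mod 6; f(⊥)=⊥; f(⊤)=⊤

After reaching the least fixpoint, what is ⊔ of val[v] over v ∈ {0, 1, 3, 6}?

Iteration log — 13 steps:
  step 1. node 0  ⊔preds=3  new=3  old=⊥  +wl: 
  step 2. node 1  ⊔preds=2  new=⊤  old=3  +wl: 0
  step 3. node 2  ⊔preds=3  new=0  old=⊥  +wl: 
  step 4. node 3  ⊔preds=⊥  new=⊥  stable
  step 5. node 4  ⊔preds=⊥  new=5  stable
  step 6. node 5  ⊔preds=⊥  new=2  stable
  step 7. node 6  ⊔preds=⊤  new=⊤  old=⊥  +wl: 2,3
  step 8. node 0  ⊔preds=⊤  new=⊤  old=3  +wl: 6
  step 9. node 2  ⊔preds=⊤  new=⊤  old=0  +wl: 
  step 10. node 3  ⊔preds=⊤  new=⊤  old=⊥  +wl: 1,2
  step 11. node 6  ⊔preds=⊤  new=⊤  stable
  step 12. node 1  ⊔preds=⊤  new=⊤  stable
  step 13. node 2  ⊔preds=⊤  new=⊤  stable

Least fixpoint reached:
  node 0: ⊤
  node 1: ⊤
  node 2: ⊤
  node 3: ⊤
  node 4: 5
  node 5: 2
  node 6: ⊤

⊤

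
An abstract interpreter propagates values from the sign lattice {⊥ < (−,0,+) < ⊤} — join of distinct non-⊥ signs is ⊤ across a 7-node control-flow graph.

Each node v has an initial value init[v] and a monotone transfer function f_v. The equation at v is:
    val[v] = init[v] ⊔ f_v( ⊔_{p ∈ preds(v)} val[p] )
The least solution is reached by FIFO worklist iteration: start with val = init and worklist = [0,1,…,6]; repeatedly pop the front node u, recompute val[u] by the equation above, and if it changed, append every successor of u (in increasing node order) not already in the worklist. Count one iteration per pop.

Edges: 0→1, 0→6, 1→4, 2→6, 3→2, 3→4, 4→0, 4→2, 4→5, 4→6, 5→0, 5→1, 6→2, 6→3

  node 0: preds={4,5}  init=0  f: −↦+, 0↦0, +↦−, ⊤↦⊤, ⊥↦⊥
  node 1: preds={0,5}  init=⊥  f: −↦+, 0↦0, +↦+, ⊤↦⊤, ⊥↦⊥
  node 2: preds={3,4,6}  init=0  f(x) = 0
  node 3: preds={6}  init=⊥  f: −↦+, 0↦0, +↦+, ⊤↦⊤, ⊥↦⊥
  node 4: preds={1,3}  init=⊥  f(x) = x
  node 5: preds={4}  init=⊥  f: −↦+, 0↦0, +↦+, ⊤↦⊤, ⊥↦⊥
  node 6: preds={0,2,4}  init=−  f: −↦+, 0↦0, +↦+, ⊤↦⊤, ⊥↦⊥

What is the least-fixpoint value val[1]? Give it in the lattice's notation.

Trace (14 dequeues):
  [1] u=0 | in ⊥ | out 0 | ==
  [2] u=1 | in 0 | out 0 | prev ⊥ | push {}
  [3] u=2 | in − | out 0 | ==
  [4] u=3 | in − | out + | prev ⊥ | push {2}
  [5] u=4 | in ⊤ | out ⊤ | prev ⊥ | push {0}
  [6] u=5 | in ⊤ | out ⊤ | prev ⊥ | push {1}
  [7] u=6 | in ⊤ | out ⊤ | prev − | push {3}
  [8] u=2 | in ⊤ | out 0 | ==
  [9] u=0 | in ⊤ | out ⊤ | prev 0 | push {6}
  [10] u=1 | in ⊤ | out ⊤ | prev 0 | push {4}
  [11] u=3 | in ⊤ | out ⊤ | prev + | push {2}
  [12] u=6 | in ⊤ | out ⊤ | ==
  [13] u=4 | in ⊤ | out ⊤ | ==
  [14] u=2 | in ⊤ | out 0 | ==

Converged values:
  [0] ⊤
  [1] ⊤
  [2] 0
  [3] ⊤
  [4] ⊤
  [5] ⊤
  [6] ⊤

⊤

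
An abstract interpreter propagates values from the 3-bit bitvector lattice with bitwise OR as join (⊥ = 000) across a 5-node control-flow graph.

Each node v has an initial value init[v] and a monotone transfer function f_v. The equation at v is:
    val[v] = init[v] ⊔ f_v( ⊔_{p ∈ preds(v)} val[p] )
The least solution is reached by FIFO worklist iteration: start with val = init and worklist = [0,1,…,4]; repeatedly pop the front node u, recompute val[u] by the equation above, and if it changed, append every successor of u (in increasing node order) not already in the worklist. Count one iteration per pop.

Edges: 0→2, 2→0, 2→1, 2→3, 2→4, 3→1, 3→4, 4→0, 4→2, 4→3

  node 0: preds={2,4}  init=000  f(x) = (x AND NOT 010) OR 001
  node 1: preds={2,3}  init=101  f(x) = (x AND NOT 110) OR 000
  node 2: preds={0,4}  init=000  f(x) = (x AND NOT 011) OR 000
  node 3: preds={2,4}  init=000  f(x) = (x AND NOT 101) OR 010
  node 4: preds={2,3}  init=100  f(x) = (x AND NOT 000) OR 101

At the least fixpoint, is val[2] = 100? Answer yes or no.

yes

Worklist (9 pops):
  #1 pop 0: in=100 → 101 (was 000); enqueue []
  #2 pop 1: in=000 → 101 (no change)
  #3 pop 2: in=101 → 100 (was 000); enqueue [0,1]
  #4 pop 3: in=100 → 010 (was 000); enqueue []
  #5 pop 4: in=110 → 111 (was 100); enqueue [2,3]
  #6 pop 0: in=111 → 101 (no change)
  #7 pop 1: in=110 → 101 (no change)
  #8 pop 2: in=111 → 100 (no change)
  #9 pop 3: in=111 → 010 (no change)

Fixpoint:
  val[0] = 101
  val[1] = 101
  val[2] = 100
  val[3] = 010
  val[4] = 111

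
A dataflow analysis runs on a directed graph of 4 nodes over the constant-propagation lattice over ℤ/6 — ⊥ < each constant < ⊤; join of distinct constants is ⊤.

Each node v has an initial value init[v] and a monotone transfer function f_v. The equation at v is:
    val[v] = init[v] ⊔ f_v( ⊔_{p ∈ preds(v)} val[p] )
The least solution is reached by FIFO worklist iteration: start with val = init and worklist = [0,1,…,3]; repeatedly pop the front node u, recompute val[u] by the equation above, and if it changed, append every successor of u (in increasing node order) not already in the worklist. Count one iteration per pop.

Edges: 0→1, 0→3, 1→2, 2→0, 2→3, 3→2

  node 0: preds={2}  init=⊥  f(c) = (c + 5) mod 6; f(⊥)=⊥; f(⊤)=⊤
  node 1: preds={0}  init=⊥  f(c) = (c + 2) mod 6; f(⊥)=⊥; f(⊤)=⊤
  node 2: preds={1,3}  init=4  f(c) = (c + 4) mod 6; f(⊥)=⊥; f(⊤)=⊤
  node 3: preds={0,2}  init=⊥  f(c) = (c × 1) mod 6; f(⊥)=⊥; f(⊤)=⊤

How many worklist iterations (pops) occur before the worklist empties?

9

Trace (9 dequeues):
  [1] u=0 | in 4 | out 3 | prev ⊥ | push {}
  [2] u=1 | in 3 | out 5 | prev ⊥ | push {}
  [3] u=2 | in 5 | out ⊤ | prev 4 | push {0}
  [4] u=3 | in ⊤ | out ⊤ | prev ⊥ | push {2}
  [5] u=0 | in ⊤ | out ⊤ | prev 3 | push {1,3}
  [6] u=2 | in ⊤ | out ⊤ | ==
  [7] u=1 | in ⊤ | out ⊤ | prev 5 | push {2}
  [8] u=3 | in ⊤ | out ⊤ | ==
  [9] u=2 | in ⊤ | out ⊤ | ==

Converged values:
  [0] ⊤
  [1] ⊤
  [2] ⊤
  [3] ⊤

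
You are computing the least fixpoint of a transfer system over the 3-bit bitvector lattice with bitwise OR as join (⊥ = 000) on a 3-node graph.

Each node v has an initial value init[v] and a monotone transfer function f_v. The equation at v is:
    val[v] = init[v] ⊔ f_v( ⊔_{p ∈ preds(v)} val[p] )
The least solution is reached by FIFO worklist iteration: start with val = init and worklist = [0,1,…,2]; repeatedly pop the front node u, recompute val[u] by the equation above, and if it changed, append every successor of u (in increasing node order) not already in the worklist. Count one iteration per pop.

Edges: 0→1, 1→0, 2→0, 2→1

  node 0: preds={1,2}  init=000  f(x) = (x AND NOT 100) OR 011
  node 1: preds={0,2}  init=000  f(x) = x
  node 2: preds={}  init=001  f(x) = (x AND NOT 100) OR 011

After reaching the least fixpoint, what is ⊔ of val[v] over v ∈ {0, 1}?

Worklist (5 pops):
  #1 pop 0: in=001 → 011 (was 000); enqueue []
  #2 pop 1: in=011 → 011 (was 000); enqueue [0]
  #3 pop 2: in=000 → 011 (was 001); enqueue [1]
  #4 pop 0: in=011 → 011 (no change)
  #5 pop 1: in=011 → 011 (no change)

Fixpoint:
  val[0] = 011
  val[1] = 011
  val[2] = 011

011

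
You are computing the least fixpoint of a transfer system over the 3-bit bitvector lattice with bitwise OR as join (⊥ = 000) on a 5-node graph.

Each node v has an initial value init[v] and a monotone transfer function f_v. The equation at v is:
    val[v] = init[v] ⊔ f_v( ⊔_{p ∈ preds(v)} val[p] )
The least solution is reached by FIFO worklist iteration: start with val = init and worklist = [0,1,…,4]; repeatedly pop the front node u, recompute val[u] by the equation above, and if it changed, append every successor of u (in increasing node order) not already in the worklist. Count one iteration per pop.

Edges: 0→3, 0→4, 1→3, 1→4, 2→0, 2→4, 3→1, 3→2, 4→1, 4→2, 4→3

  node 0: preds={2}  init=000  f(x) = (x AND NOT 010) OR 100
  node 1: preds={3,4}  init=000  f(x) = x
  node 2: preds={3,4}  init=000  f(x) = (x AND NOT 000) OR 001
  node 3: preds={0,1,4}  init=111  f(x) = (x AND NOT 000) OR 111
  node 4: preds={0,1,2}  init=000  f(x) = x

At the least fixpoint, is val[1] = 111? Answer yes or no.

yes

Worklist (10 pops):
  #1 pop 0: in=000 → 100 (was 000); enqueue []
  #2 pop 1: in=111 → 111 (was 000); enqueue []
  #3 pop 2: in=111 → 111 (was 000); enqueue [0]
  #4 pop 3: in=111 → 111 (no change)
  #5 pop 4: in=111 → 111 (was 000); enqueue [1,2,3]
  #6 pop 0: in=111 → 101 (was 100); enqueue [4]
  #7 pop 1: in=111 → 111 (no change)
  #8 pop 2: in=111 → 111 (no change)
  #9 pop 3: in=111 → 111 (no change)
  #10 pop 4: in=111 → 111 (no change)

Fixpoint:
  val[0] = 101
  val[1] = 111
  val[2] = 111
  val[3] = 111
  val[4] = 111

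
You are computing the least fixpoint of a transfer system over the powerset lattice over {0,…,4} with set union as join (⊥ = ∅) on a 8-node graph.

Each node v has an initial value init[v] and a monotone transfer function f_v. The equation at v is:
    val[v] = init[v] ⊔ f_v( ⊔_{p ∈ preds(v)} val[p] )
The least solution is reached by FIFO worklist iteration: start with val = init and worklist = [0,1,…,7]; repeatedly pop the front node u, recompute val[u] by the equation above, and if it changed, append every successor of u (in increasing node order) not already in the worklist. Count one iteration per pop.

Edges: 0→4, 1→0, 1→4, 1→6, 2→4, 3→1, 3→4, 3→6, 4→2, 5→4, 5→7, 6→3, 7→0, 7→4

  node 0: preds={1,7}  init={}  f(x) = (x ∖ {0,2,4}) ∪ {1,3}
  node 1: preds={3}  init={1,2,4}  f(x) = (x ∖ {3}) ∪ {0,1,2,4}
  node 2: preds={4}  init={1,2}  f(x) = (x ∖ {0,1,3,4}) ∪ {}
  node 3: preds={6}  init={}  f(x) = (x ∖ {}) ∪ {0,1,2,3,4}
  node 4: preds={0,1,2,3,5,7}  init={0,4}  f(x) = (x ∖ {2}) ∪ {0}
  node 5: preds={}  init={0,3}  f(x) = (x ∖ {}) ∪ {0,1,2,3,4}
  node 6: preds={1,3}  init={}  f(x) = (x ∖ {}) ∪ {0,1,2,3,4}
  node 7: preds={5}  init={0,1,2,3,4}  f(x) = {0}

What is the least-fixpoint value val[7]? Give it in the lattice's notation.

{0,1,2,3,4}

Iteration log — 13 steps:
  step 1. node 0  ⊔preds={0,1,2,3,4}  new={1,3}  old={}  +wl: 
  step 2. node 1  ⊔preds={}  new={0,1,2,4}  old={1,2,4}  +wl: 0
  step 3. node 2  ⊔preds={0,4}  new={1,2}  stable
  step 4. node 3  ⊔preds={}  new={0,1,2,3,4}  old={}  +wl: 1
  step 5. node 4  ⊔preds={0,1,2,3,4}  new={0,1,3,4}  old={0,4}  +wl: 2
  step 6. node 5  ⊔preds={}  new={0,1,2,3,4}  old={0,3}  +wl: 4
  step 7. node 6  ⊔preds={0,1,2,3,4}  new={0,1,2,3,4}  old={}  +wl: 3
  step 8. node 7  ⊔preds={0,1,2,3,4}  new={0,1,2,3,4}  stable
  step 9. node 0  ⊔preds={0,1,2,3,4}  new={1,3}  stable
  step 10. node 1  ⊔preds={0,1,2,3,4}  new={0,1,2,4}  stable
  step 11. node 2  ⊔preds={0,1,3,4}  new={1,2}  stable
  step 12. node 4  ⊔preds={0,1,2,3,4}  new={0,1,3,4}  stable
  step 13. node 3  ⊔preds={0,1,2,3,4}  new={0,1,2,3,4}  stable

Least fixpoint reached:
  node 0: {1,3}
  node 1: {0,1,2,4}
  node 2: {1,2}
  node 3: {0,1,2,3,4}
  node 4: {0,1,3,4}
  node 5: {0,1,2,3,4}
  node 6: {0,1,2,3,4}
  node 7: {0,1,2,3,4}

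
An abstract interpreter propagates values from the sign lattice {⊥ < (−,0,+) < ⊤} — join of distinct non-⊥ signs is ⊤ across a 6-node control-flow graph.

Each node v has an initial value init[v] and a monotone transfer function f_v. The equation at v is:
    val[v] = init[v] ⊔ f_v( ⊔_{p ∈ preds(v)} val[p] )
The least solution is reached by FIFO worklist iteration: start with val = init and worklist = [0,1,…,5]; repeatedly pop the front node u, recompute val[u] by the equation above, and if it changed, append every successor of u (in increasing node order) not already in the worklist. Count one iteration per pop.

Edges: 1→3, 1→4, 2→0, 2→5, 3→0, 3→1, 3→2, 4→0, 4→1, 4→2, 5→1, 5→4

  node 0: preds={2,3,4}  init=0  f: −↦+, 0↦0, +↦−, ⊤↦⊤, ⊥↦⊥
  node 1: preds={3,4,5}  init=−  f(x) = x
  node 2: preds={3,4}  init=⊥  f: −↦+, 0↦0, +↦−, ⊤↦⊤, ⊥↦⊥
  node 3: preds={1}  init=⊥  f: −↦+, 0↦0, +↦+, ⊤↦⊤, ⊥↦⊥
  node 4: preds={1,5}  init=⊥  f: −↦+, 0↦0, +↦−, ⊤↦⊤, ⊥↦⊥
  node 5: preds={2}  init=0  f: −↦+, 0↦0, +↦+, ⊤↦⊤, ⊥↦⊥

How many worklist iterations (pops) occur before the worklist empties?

Iteration log — 13 steps:
  step 1. node 0  ⊔preds=⊥  new=0  stable
  step 2. node 1  ⊔preds=0  new=⊤  old=−  +wl: 
  step 3. node 2  ⊔preds=⊥  new=⊥  stable
  step 4. node 3  ⊔preds=⊤  new=⊤  old=⊥  +wl: 0,1,2
  step 5. node 4  ⊔preds=⊤  new=⊤  old=⊥  +wl: 
  step 6. node 5  ⊔preds=⊥  new=0  stable
  step 7. node 0  ⊔preds=⊤  new=⊤  old=0  +wl: 
  step 8. node 1  ⊔preds=⊤  new=⊤  stable
  step 9. node 2  ⊔preds=⊤  new=⊤  old=⊥  +wl: 0,5
  step 10. node 0  ⊔preds=⊤  new=⊤  stable
  step 11. node 5  ⊔preds=⊤  new=⊤  old=0  +wl: 1,4
  step 12. node 1  ⊔preds=⊤  new=⊤  stable
  step 13. node 4  ⊔preds=⊤  new=⊤  stable

Least fixpoint reached:
  node 0: ⊤
  node 1: ⊤
  node 2: ⊤
  node 3: ⊤
  node 4: ⊤
  node 5: ⊤

13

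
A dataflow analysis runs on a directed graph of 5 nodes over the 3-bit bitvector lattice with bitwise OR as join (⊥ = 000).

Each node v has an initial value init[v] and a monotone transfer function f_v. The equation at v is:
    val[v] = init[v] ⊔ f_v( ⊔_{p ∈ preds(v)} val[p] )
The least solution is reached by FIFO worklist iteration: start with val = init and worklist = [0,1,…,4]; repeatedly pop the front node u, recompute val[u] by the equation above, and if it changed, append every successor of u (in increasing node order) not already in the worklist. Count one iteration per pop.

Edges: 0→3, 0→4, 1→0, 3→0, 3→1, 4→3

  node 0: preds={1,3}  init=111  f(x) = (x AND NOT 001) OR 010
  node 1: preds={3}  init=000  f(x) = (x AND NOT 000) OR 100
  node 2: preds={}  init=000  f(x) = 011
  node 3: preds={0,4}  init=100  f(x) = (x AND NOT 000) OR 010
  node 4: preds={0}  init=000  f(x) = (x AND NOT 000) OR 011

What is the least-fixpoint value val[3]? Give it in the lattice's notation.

Trace (9 dequeues):
  [1] u=0 | in 100 | out 111 | ==
  [2] u=1 | in 100 | out 100 | prev 000 | push {0}
  [3] u=2 | in 000 | out 011 | prev 000 | push {}
  [4] u=3 | in 111 | out 111 | prev 100 | push {1}
  [5] u=4 | in 111 | out 111 | prev 000 | push {3}
  [6] u=0 | in 111 | out 111 | ==
  [7] u=1 | in 111 | out 111 | prev 100 | push {0}
  [8] u=3 | in 111 | out 111 | ==
  [9] u=0 | in 111 | out 111 | ==

Converged values:
  [0] 111
  [1] 111
  [2] 011
  [3] 111
  [4] 111

111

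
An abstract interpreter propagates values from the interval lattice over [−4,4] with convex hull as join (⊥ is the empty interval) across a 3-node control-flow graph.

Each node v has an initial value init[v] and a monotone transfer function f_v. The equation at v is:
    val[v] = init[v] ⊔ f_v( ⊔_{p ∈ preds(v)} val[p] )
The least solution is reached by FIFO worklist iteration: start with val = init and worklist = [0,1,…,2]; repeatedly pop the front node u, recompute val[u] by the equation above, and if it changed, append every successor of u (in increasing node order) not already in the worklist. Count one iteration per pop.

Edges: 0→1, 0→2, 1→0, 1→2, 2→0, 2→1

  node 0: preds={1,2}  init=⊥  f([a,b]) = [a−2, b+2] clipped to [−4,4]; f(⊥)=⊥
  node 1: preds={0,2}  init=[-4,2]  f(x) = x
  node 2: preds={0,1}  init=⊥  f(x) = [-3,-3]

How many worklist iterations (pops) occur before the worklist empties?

5

Trace (5 dequeues):
  [1] u=0 | in [-4,2] | out [-4,4] | prev ⊥ | push {}
  [2] u=1 | in [-4,4] | out [-4,4] | prev [-4,2] | push {0}
  [3] u=2 | in [-4,4] | out [-3,-3] | prev ⊥ | push {1}
  [4] u=0 | in [-4,4] | out [-4,4] | ==
  [5] u=1 | in [-4,4] | out [-4,4] | ==

Converged values:
  [0] [-4,4]
  [1] [-4,4]
  [2] [-3,-3]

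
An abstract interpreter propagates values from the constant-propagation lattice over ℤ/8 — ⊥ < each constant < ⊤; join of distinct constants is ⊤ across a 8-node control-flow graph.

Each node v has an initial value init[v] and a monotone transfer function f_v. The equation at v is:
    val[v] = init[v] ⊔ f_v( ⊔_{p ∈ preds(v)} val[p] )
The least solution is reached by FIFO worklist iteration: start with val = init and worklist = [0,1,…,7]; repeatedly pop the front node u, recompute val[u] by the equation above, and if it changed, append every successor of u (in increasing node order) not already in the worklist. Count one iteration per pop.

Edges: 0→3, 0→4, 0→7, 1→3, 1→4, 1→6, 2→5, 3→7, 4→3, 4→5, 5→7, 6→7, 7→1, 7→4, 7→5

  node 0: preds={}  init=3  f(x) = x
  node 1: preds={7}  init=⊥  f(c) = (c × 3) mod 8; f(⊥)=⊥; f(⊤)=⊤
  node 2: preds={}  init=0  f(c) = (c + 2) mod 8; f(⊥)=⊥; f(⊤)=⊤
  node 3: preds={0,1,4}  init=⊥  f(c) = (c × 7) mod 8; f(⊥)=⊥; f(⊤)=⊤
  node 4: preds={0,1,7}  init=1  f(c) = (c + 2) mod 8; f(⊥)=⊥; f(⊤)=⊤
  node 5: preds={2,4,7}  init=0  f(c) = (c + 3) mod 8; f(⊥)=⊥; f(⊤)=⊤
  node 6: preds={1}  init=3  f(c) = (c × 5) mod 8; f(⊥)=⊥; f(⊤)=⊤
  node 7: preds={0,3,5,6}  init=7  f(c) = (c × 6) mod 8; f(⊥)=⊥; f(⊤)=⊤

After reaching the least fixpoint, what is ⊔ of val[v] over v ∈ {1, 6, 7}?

Trace (14 dequeues):
  [1] u=0 | in ⊥ | out 3 | ==
  [2] u=1 | in 7 | out 5 | prev ⊥ | push {}
  [3] u=2 | in ⊥ | out 0 | ==
  [4] u=3 | in ⊤ | out ⊤ | prev ⊥ | push {}
  [5] u=4 | in ⊤ | out ⊤ | prev 1 | push {3}
  [6] u=5 | in ⊤ | out ⊤ | prev 0 | push {}
  [7] u=6 | in 5 | out ⊤ | prev 3 | push {}
  [8] u=7 | in ⊤ | out ⊤ | prev 7 | push {1,4,5}
  [9] u=3 | in ⊤ | out ⊤ | ==
  [10] u=1 | in ⊤ | out ⊤ | prev 5 | push {3,6}
  [11] u=4 | in ⊤ | out ⊤ | ==
  [12] u=5 | in ⊤ | out ⊤ | ==
  [13] u=3 | in ⊤ | out ⊤ | ==
  [14] u=6 | in ⊤ | out ⊤ | ==

Converged values:
  [0] 3
  [1] ⊤
  [2] 0
  [3] ⊤
  [4] ⊤
  [5] ⊤
  [6] ⊤
  [7] ⊤

⊤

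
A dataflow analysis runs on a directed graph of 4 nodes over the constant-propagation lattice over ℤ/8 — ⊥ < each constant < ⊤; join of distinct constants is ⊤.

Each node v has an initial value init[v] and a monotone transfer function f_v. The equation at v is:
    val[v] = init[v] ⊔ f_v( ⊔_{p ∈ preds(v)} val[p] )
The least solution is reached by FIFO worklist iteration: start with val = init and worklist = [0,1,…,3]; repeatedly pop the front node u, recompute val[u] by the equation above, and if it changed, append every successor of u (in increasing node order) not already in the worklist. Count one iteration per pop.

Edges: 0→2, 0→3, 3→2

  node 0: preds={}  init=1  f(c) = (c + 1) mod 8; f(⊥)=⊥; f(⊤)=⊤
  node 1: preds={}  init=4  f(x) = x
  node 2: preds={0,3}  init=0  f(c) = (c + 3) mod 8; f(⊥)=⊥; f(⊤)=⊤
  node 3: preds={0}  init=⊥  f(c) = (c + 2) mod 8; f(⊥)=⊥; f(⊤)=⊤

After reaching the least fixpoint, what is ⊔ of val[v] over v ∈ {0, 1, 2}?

Worklist (5 pops):
  #1 pop 0: in=⊥ → 1 (no change)
  #2 pop 1: in=⊥ → 4 (no change)
  #3 pop 2: in=1 → ⊤ (was 0); enqueue []
  #4 pop 3: in=1 → 3 (was ⊥); enqueue [2]
  #5 pop 2: in=⊤ → ⊤ (no change)

Fixpoint:
  val[0] = 1
  val[1] = 4
  val[2] = ⊤
  val[3] = 3

⊤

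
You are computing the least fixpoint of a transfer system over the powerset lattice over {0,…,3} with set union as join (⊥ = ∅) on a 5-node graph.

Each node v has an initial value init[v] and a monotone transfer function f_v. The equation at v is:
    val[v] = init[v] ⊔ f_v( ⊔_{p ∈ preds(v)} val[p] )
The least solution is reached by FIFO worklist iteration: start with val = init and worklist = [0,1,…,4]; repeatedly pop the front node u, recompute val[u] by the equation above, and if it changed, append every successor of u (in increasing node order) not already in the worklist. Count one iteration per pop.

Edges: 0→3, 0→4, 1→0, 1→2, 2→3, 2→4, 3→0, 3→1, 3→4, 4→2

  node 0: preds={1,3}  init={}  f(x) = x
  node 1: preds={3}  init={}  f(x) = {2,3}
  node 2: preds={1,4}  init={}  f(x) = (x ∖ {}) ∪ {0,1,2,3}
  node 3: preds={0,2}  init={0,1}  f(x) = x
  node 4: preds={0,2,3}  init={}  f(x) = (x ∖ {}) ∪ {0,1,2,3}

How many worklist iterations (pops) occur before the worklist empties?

Iteration log — 10 steps:
  step 1. node 0  ⊔preds={0,1}  new={0,1}  old={}  +wl: 
  step 2. node 1  ⊔preds={0,1}  new={2,3}  old={}  +wl: 0
  step 3. node 2  ⊔preds={2,3}  new={0,1,2,3}  old={}  +wl: 
  step 4. node 3  ⊔preds={0,1,2,3}  new={0,1,2,3}  old={0,1}  +wl: 1
  step 5. node 4  ⊔preds={0,1,2,3}  new={0,1,2,3}  old={}  +wl: 2
  step 6. node 0  ⊔preds={0,1,2,3}  new={0,1,2,3}  old={0,1}  +wl: 3,4
  step 7. node 1  ⊔preds={0,1,2,3}  new={2,3}  stable
  step 8. node 2  ⊔preds={0,1,2,3}  new={0,1,2,3}  stable
  step 9. node 3  ⊔preds={0,1,2,3}  new={0,1,2,3}  stable
  step 10. node 4  ⊔preds={0,1,2,3}  new={0,1,2,3}  stable

Least fixpoint reached:
  node 0: {0,1,2,3}
  node 1: {2,3}
  node 2: {0,1,2,3}
  node 3: {0,1,2,3}
  node 4: {0,1,2,3}

10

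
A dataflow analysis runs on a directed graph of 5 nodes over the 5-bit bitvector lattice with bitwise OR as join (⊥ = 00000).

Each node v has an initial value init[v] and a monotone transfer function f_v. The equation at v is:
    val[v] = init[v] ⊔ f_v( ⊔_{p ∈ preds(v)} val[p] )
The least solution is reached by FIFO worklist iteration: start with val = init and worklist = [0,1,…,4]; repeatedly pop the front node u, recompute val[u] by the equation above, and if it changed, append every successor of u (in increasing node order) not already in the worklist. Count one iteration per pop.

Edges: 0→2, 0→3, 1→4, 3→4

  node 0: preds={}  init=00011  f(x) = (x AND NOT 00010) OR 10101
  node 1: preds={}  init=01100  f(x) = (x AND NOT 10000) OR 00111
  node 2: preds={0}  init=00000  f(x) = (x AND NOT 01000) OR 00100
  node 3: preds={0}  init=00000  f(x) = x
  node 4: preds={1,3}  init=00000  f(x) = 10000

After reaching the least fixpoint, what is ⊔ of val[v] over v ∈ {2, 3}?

Trace (5 dequeues):
  [1] u=0 | in 00000 | out 10111 | prev 00011 | push {}
  [2] u=1 | in 00000 | out 01111 | prev 01100 | push {}
  [3] u=2 | in 10111 | out 10111 | prev 00000 | push {}
  [4] u=3 | in 10111 | out 10111 | prev 00000 | push {}
  [5] u=4 | in 11111 | out 10000 | prev 00000 | push {}

Converged values:
  [0] 10111
  [1] 01111
  [2] 10111
  [3] 10111
  [4] 10000

10111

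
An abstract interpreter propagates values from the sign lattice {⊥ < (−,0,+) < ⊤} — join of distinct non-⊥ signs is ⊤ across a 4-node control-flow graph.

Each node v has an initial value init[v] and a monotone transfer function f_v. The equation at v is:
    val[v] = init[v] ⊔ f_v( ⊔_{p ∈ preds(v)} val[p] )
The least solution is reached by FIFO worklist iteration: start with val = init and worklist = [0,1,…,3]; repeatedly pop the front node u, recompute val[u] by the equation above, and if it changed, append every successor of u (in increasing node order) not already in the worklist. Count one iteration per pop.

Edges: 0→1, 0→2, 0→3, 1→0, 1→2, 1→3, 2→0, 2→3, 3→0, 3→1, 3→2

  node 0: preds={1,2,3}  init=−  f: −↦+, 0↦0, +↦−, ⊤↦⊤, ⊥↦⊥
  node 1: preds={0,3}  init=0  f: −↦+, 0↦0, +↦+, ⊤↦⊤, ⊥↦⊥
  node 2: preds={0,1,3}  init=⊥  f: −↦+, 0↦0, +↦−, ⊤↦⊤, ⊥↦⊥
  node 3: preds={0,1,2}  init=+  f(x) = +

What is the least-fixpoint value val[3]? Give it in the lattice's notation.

Iteration log — 5 steps:
  step 1. node 0  ⊔preds=⊤  new=⊤  old=−  +wl: 
  step 2. node 1  ⊔preds=⊤  new=⊤  old=0  +wl: 0
  step 3. node 2  ⊔preds=⊤  new=⊤  old=⊥  +wl: 
  step 4. node 3  ⊔preds=⊤  new=+  stable
  step 5. node 0  ⊔preds=⊤  new=⊤  stable

Least fixpoint reached:
  node 0: ⊤
  node 1: ⊤
  node 2: ⊤
  node 3: +

+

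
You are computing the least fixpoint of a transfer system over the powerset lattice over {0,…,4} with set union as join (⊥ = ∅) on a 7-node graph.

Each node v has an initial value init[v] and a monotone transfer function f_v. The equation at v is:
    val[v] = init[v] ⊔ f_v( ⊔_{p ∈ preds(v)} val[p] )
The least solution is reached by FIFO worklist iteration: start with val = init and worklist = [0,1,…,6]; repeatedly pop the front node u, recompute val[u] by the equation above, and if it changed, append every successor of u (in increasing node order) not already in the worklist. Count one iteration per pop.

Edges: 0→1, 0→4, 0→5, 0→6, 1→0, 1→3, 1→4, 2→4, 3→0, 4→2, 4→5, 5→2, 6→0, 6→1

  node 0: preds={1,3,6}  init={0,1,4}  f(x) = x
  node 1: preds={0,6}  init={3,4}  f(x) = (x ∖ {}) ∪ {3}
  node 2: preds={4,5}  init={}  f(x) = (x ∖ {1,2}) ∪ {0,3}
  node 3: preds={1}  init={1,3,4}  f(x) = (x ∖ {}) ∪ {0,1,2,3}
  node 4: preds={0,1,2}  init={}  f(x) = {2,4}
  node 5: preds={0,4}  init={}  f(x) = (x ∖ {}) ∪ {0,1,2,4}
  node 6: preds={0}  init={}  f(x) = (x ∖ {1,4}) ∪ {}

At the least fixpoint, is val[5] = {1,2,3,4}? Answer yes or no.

Iteration log — 16 steps:
  step 1. node 0  ⊔preds={1,3,4}  new={0,1,3,4}  old={0,1,4}  +wl: 
  step 2. node 1  ⊔preds={0,1,3,4}  new={0,1,3,4}  old={3,4}  +wl: 0
  step 3. node 2  ⊔preds={}  new={0,3}  old={}  +wl: 
  step 4. node 3  ⊔preds={0,1,3,4}  new={0,1,2,3,4}  old={1,3,4}  +wl: 
  step 5. node 4  ⊔preds={0,1,3,4}  new={2,4}  old={}  +wl: 2
  step 6. node 5  ⊔preds={0,1,2,3,4}  new={0,1,2,3,4}  old={}  +wl: 
  step 7. node 6  ⊔preds={0,1,3,4}  new={0,3}  old={}  +wl: 1
  step 8. node 0  ⊔preds={0,1,2,3,4}  new={0,1,2,3,4}  old={0,1,3,4}  +wl: 4,5,6
  step 9. node 2  ⊔preds={0,1,2,3,4}  new={0,3,4}  old={0,3}  +wl: 
  step 10. node 1  ⊔preds={0,1,2,3,4}  new={0,1,2,3,4}  old={0,1,3,4}  +wl: 0,3
  step 11. node 4  ⊔preds={0,1,2,3,4}  new={2,4}  stable
  step 12. node 5  ⊔preds={0,1,2,3,4}  new={0,1,2,3,4}  stable
  step 13. node 6  ⊔preds={0,1,2,3,4}  new={0,2,3}  old={0,3}  +wl: 1
  step 14. node 0  ⊔preds={0,1,2,3,4}  new={0,1,2,3,4}  stable
  step 15. node 3  ⊔preds={0,1,2,3,4}  new={0,1,2,3,4}  stable
  step 16. node 1  ⊔preds={0,1,2,3,4}  new={0,1,2,3,4}  stable

Least fixpoint reached:
  node 0: {0,1,2,3,4}
  node 1: {0,1,2,3,4}
  node 2: {0,3,4}
  node 3: {0,1,2,3,4}
  node 4: {2,4}
  node 5: {0,1,2,3,4}
  node 6: {0,2,3}

no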